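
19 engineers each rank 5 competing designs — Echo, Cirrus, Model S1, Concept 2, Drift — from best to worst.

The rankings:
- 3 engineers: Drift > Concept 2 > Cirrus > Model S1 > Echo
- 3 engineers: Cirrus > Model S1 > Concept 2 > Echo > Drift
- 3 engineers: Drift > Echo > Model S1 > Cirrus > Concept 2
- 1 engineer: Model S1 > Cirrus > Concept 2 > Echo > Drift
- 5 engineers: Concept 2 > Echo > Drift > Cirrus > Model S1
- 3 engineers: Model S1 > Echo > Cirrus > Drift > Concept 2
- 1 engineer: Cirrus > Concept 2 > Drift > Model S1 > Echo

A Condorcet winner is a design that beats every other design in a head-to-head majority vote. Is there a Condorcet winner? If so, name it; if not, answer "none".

Pairwise majorities:
Echo vs Cirrus: Echo, 11–8.
Echo–Model S1: Model S1 11–8.
Echo vs Concept 2: Concept 2, 13–6.
Echo vs Drift: Echo wins 12–7.
Cirrus vs Model S1: Cirrus, 12–7.
Cirrus–Concept 2: Cirrus 11–8.
Cirrus vs Drift: Drift, 11–8.
Model S1–Concept 2: Model S1 10–9.
Model S1 vs Drift: Drift wins 12–7.
Concept 2 vs Drift: Concept 2, 10–9.
Every design loses at least once (Echo loses to Model S1; Cirrus loses to Echo; Model S1 loses to Cirrus; Concept 2 loses to Cirrus; Drift loses to Echo). The majority relation contains the cycle Echo → Cirrus → Model S1 → Echo, so there is no Condorcet winner.

none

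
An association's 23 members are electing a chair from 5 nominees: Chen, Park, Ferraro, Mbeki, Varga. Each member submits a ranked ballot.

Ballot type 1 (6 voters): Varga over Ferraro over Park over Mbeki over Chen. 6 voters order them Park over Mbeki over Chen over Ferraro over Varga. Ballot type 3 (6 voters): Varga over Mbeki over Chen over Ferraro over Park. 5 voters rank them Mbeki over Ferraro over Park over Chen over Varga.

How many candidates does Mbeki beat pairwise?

2

Mbeki against each rival (23 voters):
Mbeki vs Chen: 6+6+6+5 = 23 for Mbeki, 0 for Chen — Mbeki by 23–0.
Mbeki vs Park: 11 to 12, Park.
Mbeki vs Ferraro: 6+6+5 = 17 for Mbeki, 6 for Ferraro — Mbeki by 17–6.
Mbeki–Varga: Varga 12–11.
Mbeki beats Chen, Ferraro; loses to Park, Varga — 2 pairwise wins.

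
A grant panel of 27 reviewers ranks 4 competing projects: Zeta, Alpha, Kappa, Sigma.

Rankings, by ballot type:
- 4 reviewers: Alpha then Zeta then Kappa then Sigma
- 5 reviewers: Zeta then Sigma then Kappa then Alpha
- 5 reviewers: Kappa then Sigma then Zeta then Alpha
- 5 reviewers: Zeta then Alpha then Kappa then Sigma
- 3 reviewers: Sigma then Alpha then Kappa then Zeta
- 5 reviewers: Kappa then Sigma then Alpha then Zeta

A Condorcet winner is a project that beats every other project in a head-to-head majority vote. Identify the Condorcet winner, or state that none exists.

Zeta

Check each pair by majority over 27 ballots:
Zeta vs Alpha: Zeta, 15–12.
Zeta vs Kappa: Zeta preferred on 4+5+5 = 14 ballots; Zeta wins 14–13.
Zeta vs Sigma: Zeta wins 14–13.
Alpha vs Kappa: Kappa wins 15–12.
Alpha vs Sigma: Alpha preferred on 4+5 = 9 ballots; Sigma wins 18–9.
Kappa–Sigma: Kappa 19–8.
Only Zeta has no losses; Zeta is the Condorcet winner.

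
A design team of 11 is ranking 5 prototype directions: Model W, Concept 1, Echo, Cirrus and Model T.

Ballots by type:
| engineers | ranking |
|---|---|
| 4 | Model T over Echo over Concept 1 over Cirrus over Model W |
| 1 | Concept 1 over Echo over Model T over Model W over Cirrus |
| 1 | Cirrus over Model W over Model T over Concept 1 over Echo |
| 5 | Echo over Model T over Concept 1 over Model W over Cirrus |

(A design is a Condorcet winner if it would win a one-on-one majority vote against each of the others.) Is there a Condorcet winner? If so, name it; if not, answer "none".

Echo

Pairwise majorities:
Model W vs Concept 1: Concept 1 wins 10–1.
Model W vs Echo: Echo wins 10–1.
Model W vs Cirrus: Model W, 6–5.
Model W vs Model T: Model T wins 10–1.
Concept 1–Echo: Echo 9–2.
Concept 1 vs Cirrus: Concept 1 wins 10–1.
Concept 1 vs Model T: Model T wins 10–1.
Echo–Cirrus: Echo 10–1.
Echo–Model T: Echo 6–5.
Cirrus vs Model T: Model T, 10–1.
Echo beats each of Model W, Concept 1, Cirrus, Model T — Echo is the Condorcet winner.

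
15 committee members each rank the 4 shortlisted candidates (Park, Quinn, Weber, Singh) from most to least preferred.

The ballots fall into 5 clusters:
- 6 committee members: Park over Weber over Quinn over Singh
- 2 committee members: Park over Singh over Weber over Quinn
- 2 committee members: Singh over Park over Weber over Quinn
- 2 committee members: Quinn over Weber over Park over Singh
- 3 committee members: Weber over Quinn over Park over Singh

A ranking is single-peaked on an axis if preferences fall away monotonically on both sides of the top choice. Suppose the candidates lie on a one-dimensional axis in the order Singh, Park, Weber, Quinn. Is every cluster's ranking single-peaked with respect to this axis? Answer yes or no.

yes

Axis positions: Singh=1, Park=2, Weber=3, Quinn=4.
Cluster 1 (peak Park at position 2): ranking walks positions 2-3-4-1, expanding outward from the peak — single-peaked.
Cluster 2 (peak Park at position 2): ranking walks positions 2-1-3-4, expanding outward from the peak — single-peaked.
Cluster 3 (peak Singh at position 1): ranking walks positions 1-2-3-4, expanding outward from the peak — single-peaked.
Cluster 4 (peak Quinn at position 4): ranking walks positions 4-3-2-1, expanding outward from the peak — single-peaked.
Cluster 5 (peak Weber at position 3): ranking walks positions 3-4-2-1, expanding outward from the peak — single-peaked.
Every ranking is single-peaked on this axis.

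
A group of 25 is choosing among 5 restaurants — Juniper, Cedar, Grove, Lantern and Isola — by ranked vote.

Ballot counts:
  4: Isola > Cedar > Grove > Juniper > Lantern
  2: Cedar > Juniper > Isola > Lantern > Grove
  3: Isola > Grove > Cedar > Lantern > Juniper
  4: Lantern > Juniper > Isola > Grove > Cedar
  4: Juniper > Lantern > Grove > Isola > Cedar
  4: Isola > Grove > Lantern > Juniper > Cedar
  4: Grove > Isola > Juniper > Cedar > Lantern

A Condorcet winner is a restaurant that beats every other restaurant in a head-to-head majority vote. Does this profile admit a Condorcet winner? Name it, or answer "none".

Pairwise majorities:
Juniper vs Cedar: Juniper preferred on 4+4+4+4 = 16 ballots; Juniper wins 16–9.
Juniper vs Grove: Juniper preferred on 2+4+4 = 10 ballots; Grove wins 15–10.
Juniper vs Lantern: 14 to 11, Juniper.
Juniper vs Isola: Juniper is ranked higher on 2+4+4 = 10 ballots, Isola on 15. Isola wins 15–10.
Cedar vs Grove: 6 to 19, Grove.
Cedar vs Lantern: 4+2+3+4 = 13 for Cedar, 12 for Lantern — Cedar by 13–12.
Cedar vs Isola: Cedar is ranked higher on 2 ballots, Isola on 23. Isola wins 23–2.
Grove vs Lantern: Grove preferred on 4+3+4+4 = 15 ballots; Grove wins 15–10.
Grove vs Isola: Grove preferred on 4+4 = 8 ballots; Isola wins 17–8.
Lantern vs Isola: 4+4 = 8 for Lantern, 17 for Isola — Isola by 17–8.
Only Isola has no losses; Isola is the Condorcet winner.

Isola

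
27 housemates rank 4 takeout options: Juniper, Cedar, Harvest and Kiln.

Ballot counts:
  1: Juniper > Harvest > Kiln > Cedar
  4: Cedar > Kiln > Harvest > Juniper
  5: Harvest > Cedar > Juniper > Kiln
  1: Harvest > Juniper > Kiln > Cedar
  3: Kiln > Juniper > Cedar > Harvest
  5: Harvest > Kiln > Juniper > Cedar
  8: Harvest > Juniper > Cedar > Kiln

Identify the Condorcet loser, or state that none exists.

Head-to-head results (27 friends):
Juniper vs Cedar: 1+1+3+5+8 = 18 for Juniper, 9 for Cedar — Juniper by 18–9.
Juniper vs Harvest: Harvest, 23–4.
Juniper–Kiln: Juniper 15–12.
Cedar–Harvest: Harvest 20–7.
Cedar–Kiln: Cedar 17–10.
Harvest vs Kiln: Harvest wins 20–7.
Only Kiln has no wins; Kiln is the Condorcet loser.

Kiln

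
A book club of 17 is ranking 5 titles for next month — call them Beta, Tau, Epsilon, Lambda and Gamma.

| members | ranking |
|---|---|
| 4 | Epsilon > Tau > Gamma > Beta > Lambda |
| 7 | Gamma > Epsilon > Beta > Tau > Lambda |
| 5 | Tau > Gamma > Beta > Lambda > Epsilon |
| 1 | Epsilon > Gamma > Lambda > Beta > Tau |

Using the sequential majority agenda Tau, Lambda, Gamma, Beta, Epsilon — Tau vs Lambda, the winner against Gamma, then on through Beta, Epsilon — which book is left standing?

Round 1: Tau vs Lambda — 16–1, Tau advances.
Round 2: Tau vs Gamma — 9–8, Tau advances.
Round 3: Tau vs Beta — 9–8, Tau advances.
Round 4: Tau vs Epsilon — 5–12, Epsilon advances.
The agenda winner is Epsilon.

Epsilon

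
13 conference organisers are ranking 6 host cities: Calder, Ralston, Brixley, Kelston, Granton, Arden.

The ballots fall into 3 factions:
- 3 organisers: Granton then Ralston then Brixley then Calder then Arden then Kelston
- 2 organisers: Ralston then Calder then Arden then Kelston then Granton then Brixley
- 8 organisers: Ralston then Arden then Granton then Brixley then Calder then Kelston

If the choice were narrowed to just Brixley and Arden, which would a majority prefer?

Ballots ranking Brixley above Arden: 3.
Ballots ranking Arden above Brixley: 13 − 3 = 10.
Arden wins the head-to-head 10–3.

Arden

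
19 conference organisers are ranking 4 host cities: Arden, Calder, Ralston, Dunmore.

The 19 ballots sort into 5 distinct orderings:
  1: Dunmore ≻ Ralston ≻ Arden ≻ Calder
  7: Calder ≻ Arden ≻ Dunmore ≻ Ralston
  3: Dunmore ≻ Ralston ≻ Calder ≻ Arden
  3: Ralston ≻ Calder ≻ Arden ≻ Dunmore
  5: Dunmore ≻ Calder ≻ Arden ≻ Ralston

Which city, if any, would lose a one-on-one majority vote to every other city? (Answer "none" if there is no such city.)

Pairwise majorities:
Arden vs Calder: Arden is ranked higher on 1 ballot, Calder on 18. Calder wins 18–1.
Arden vs Ralston: 12 to 7, Arden.
Arden–Dunmore: Arden 10–9.
Calder vs Ralston: 7+5 = 12 for Calder, 7 for Ralston — Calder by 12–7.
Calder vs Dunmore: 10 to 9, Calder.
Ralston vs Dunmore: Ralston preferred on 3 ballots; Dunmore wins 16–3.
Ralston loses to every other city — it is the Condorcet loser.

Ralston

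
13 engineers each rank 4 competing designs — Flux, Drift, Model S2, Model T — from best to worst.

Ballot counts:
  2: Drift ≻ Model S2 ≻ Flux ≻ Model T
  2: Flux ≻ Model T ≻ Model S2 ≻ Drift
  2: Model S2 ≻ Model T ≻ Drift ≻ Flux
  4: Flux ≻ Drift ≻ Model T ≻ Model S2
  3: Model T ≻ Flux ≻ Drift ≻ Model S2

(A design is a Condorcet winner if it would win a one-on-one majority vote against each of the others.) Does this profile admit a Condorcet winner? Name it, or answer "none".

Pairwise majorities:
Flux vs Drift: 9 to 4, Flux.
Flux vs Model S2: 2+4+3 = 9 for Flux, 4 for Model S2 — Flux by 9–4.
Flux–Model T: Flux 8–5.
Drift vs Model S2: Drift preferred on 2+4+3 = 9 ballots; Drift wins 9–4.
Drift vs Model T: Model T wins 7–6.
Model S2 vs Model T: 2+2 = 4 for Model S2, 9 for Model T — Model T by 9–4.
Flux wins every pairwise contest, so Flux is the Condorcet winner.

Flux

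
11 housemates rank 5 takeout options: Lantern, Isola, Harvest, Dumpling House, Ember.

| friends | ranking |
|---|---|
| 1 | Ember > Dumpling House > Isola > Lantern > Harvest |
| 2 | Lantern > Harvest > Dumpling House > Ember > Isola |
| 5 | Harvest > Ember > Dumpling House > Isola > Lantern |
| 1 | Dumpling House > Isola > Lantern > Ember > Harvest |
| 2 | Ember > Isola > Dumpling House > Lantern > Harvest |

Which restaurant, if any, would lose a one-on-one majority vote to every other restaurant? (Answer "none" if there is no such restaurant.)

Pairwise majorities:
Lantern vs Isola: 2 to 9, Isola.
Lantern vs Harvest: 6 to 5, Lantern.
Lantern vs Dumpling House: Dumpling House, 9–2.
Lantern vs Ember: Lantern is ranked higher on 2+1 = 3 ballots, Ember on 8. Ember wins 8–3.
Isola vs Harvest: 1+1+2 = 4 for Isola, 7 for Harvest — Harvest by 7–4.
Isola–Dumpling House: Dumpling House 9–2.
Isola–Ember: Ember 10–1.
Harvest vs Dumpling House: Harvest, 7–4.
Harvest vs Ember: Harvest, 7–4.
Dumpling House vs Ember: Dumpling House preferred on 2+1 = 3 ballots; Ember wins 8–3.
Each restaurant has at least one pairwise win (Lantern beats Harvest; Isola beats Lantern; Harvest beats Isola; Dumpling House beats Lantern; Ember beats Lantern) — no Condorcet loser.

none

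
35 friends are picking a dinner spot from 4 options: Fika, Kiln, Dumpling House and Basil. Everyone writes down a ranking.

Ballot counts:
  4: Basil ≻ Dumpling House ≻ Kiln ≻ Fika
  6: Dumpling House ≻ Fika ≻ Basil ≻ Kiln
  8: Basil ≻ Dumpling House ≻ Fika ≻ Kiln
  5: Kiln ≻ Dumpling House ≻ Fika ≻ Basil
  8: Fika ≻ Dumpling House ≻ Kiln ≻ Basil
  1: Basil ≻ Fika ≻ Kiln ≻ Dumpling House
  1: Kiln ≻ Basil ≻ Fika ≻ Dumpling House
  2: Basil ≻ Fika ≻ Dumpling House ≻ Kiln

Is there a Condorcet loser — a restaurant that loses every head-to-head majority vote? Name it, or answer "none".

Kiln

Pairwise majorities:
Fika vs Kiln: Fika is ranked higher on 6+8+8+1+2 = 25 ballots, Kiln on 10. Fika wins 25–10.
Fika vs Dumpling House: 12 to 23, Dumpling House.
Fika vs Basil: Fika is ranked higher on 6+5+8 = 19 ballots, Basil on 16. Fika wins 19–16.
Kiln vs Dumpling House: Kiln is ranked higher on 5+1+1 = 7 ballots, Dumpling House on 28. Dumpling House wins 28–7.
Kiln vs Basil: Basil, 21–14.
Dumpling House vs Basil: Dumpling House is ranked higher on 6+5+8 = 19 ballots, Basil on 16. Dumpling House wins 19–16.
Kiln loses to every other restaurant — it is the Condorcet loser.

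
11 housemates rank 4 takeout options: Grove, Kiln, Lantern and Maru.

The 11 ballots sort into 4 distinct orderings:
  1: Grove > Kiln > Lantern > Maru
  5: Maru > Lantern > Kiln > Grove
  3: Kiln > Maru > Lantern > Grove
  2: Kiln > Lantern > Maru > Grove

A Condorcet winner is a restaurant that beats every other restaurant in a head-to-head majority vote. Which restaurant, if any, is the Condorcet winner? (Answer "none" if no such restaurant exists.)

Pairwise majorities:
Grove vs Kiln: Grove is ranked higher on 1 ballot, Kiln on 10. Kiln wins 10–1.
Grove vs Lantern: 1 to 10, Lantern.
Grove vs Maru: Maru, 10–1.
Kiln vs Lantern: 1+3+2 = 6 for Kiln, 5 for Lantern — Kiln by 6–5.
Kiln vs Maru: 6 to 5, Kiln.
Lantern vs Maru: Lantern preferred on 1+2 = 3 ballots; Maru wins 8–3.
Kiln wins every pairwise contest, so Kiln is the Condorcet winner.

Kiln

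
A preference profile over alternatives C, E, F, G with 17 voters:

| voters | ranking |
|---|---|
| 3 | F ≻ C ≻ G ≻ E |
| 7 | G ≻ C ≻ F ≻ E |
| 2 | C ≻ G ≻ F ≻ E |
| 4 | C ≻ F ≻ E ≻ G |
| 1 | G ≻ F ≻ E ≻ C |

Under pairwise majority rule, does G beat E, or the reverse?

G

Ballots ranking G above E: 3 + 7 + 2 + 1 = 13.
Ballots ranking E above G: 17 − 13 = 4.
G wins the head-to-head 13–4.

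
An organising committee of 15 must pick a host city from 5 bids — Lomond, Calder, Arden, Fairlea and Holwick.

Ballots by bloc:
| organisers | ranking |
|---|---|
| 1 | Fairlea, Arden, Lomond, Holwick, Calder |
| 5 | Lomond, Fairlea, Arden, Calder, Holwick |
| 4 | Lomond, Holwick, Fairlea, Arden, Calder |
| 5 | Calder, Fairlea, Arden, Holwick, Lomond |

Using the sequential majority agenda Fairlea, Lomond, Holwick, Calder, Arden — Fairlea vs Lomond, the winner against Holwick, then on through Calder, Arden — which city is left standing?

Lomond

Round 1: Fairlea vs Lomond — 6–9, Lomond advances.
Round 2: Lomond vs Holwick — 10–5, Lomond advances.
Round 3: Lomond vs Calder — 10–5, Lomond advances.
Round 4: Lomond vs Arden — 9–6, Lomond advances.
The agenda winner is Lomond.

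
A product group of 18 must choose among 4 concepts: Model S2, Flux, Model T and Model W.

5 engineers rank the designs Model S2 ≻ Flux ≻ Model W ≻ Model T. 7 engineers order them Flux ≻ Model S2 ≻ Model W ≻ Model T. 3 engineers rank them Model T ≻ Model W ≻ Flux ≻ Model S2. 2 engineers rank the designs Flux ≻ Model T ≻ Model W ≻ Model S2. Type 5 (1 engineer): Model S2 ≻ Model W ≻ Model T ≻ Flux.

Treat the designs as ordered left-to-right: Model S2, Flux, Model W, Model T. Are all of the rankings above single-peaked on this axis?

no

Axis positions: Model S2=1, Flux=2, Model W=3, Model T=4.
Type 1 (peak Model S2 at position 1): ranking walks positions 1-2-3-4, expanding outward from the peak — single-peaked.
Type 2 (peak Flux at position 2): ranking walks positions 2-1-3-4, expanding outward from the peak — single-peaked.
Type 3 (peak Model T at position 4): ranking walks positions 4-3-2-1, expanding outward from the peak — single-peaked.
Type 4: ranking walks positions 2-4-3-1; Model T is ranked above Model W even though Model W lies between Model T and the peak Flux on the axis — preferences dip and rise again. Not single-peaked.
Type 5: ranking walks positions 1-3-4-2; Model W is ranked above Flux even though Flux lies between Model W and the peak Model S2 on the axis — preferences dip and rise again. Not single-peaked.
Type 4 violates single-peakedness, so the profile is not single-peaked on this axis.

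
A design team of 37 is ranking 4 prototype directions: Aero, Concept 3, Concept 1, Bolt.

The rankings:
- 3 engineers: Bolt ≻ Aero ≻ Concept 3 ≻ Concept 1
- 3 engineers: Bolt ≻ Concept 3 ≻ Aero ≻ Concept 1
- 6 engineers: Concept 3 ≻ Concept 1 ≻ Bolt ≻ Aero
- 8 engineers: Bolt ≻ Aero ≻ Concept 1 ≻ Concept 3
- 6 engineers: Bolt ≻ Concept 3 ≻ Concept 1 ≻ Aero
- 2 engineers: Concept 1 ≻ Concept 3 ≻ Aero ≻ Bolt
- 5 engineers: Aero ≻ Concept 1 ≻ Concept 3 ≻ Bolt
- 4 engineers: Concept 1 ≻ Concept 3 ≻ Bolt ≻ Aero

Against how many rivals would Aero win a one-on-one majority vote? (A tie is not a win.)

1

Aero against each rival (37 engineers):
Aero–Concept 3: Concept 3 21–16.
Aero vs Concept 1: Aero, 19–18.
Aero vs Bolt: Aero preferred on 2+5 = 7 ballots; Bolt wins 30–7.
Aero beats Concept 1; loses to Concept 3, Bolt — 1 pairwise win.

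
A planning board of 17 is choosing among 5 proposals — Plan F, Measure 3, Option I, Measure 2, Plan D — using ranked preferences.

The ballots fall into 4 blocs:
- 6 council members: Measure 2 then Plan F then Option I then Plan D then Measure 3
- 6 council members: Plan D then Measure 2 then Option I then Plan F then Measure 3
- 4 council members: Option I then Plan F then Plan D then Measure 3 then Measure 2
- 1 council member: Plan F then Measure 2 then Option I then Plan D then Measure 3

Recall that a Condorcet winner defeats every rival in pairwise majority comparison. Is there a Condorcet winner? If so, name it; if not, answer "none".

Head-to-head results (17 council members):
Plan F vs Measure 3: Plan F, 17–0.
Plan F–Option I: Option I 10–7.
Plan F vs Measure 2: Measure 2, 12–5.
Plan F–Plan D: Plan F 11–6.
Measure 3–Option I: Option I 17–0.
Measure 3–Measure 2: Measure 2 13–4.
Measure 3–Plan D: Plan D 17–0.
Option I vs Measure 2: Measure 2, 13–4.
Option I vs Plan D: Option I wins 11–6.
Measure 2 vs Plan D: Plan D wins 10–7.
Each option drops at least one matchup (Plan F loses to Option I; Measure 3 loses to Plan F; Option I loses to Measure 2; Measure 2 loses to Plan D; Plan D loses to Plan F); the cycle Plan F → Plan D → Measure 2 → Plan F rules out a Condorcet winner.

none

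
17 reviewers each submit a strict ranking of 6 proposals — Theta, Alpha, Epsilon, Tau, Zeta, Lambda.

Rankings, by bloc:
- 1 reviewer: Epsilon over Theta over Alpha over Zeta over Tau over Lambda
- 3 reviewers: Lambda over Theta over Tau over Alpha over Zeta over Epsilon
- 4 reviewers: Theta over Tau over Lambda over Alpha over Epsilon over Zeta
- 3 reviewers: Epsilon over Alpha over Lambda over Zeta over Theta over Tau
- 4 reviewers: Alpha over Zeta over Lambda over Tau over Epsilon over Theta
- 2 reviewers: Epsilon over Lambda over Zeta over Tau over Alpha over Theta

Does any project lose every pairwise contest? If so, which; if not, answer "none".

none

Head-to-head results (17 reviewers):
Theta vs Alpha: 1+3+4 = 8 for Theta, 9 for Alpha — Alpha by 9–8.
Theta vs Epsilon: Epsilon wins 10–7.
Theta–Tau: Theta 11–6.
Theta vs Zeta: Theta preferred on 1+3+4 = 8 ballots; Zeta wins 9–8.
Theta vs Lambda: Theta is ranked higher on 1+4 = 5 ballots, Lambda on 12. Lambda wins 12–5.
Alpha–Epsilon: Alpha 11–6.
Alpha vs Tau: 1+3+4 = 8 for Alpha, 9 for Tau — Tau by 9–8.
Alpha vs Zeta: 1+3+4+3+4 = 15 for Alpha, 2 for Zeta — Alpha by 15–2.
Alpha–Lambda: Lambda 9–8.
Epsilon vs Tau: Tau wins 11–6.
Epsilon–Zeta: Epsilon 10–7.
Epsilon vs Lambda: Lambda wins 11–6.
Tau–Zeta: Zeta 10–7.
Tau vs Lambda: Lambda, 12–5.
Zeta vs Lambda: Lambda wins 12–5.
Each project has at least one pairwise win (Theta beats Tau; Alpha beats Theta; Epsilon beats Theta; Tau beats Alpha; Zeta beats Theta; Lambda beats Theta) — no Condorcet loser.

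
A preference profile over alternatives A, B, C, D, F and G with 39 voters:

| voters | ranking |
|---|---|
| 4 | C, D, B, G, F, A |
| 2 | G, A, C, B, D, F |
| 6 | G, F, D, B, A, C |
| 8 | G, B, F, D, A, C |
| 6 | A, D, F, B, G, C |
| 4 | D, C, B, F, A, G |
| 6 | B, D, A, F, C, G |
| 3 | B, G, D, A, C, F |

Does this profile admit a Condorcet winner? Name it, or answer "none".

Head-to-head results (39 voters):
A vs B: A is ranked higher on 2+6 = 8 ballots, B on 31. B wins 31–8.
A vs C: 31 to 8, A.
A vs D: 2+6 = 8 for A, 31 for D — D by 31–8.
A vs F: A is ranked higher on 2+6+6+3 = 17 ballots, F on 22. F wins 22–17.
A vs G: 16 to 23, G.
B vs C: B wins 29–10.
B vs D: B preferred on 2+8+6+3 = 19 ballots; D wins 20–19.
B vs F: B wins 27–12.
B vs G: B is ranked higher on 4+6+4+6+3 = 23 ballots, G on 16. B wins 23–16.
C vs D: C preferred on 4+2 = 6 ballots; D wins 33–6.
C vs F: C preferred on 4+2+4+3 = 13 ballots; F wins 26–13.
C vs G: G wins 25–14.
D vs F: D is ranked higher on 4+2+6+4+6+3 = 25 ballots, F on 14. D wins 25–14.
D vs G: D preferred on 4+6+4+6 = 20 ballots; D wins 20–19.
F vs G: G wins 23–16.
D wins every pairwise contest, so D is the Condorcet winner.

D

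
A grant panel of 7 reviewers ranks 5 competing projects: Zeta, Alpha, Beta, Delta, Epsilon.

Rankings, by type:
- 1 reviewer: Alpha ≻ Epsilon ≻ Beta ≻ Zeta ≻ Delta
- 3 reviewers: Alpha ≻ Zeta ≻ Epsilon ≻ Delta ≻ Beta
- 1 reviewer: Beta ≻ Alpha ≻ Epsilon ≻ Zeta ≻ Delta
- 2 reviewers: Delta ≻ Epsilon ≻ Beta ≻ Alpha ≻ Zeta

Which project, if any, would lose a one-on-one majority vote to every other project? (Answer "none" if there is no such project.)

none

Head-to-head results (7 reviewers):
Zeta vs Alpha: Zeta preferred on 0 ballots; Alpha wins 7–0.
Zeta vs Beta: Zeta preferred on 3 ballots; Beta wins 4–3.
Zeta vs Delta: Zeta wins 5–2.
Zeta vs Epsilon: Epsilon wins 4–3.
Alpha vs Beta: Alpha is ranked higher on 1+3 = 4 ballots, Beta on 3. Alpha wins 4–3.
Alpha vs Delta: Alpha is ranked higher on 1+3+1 = 5 ballots, Delta on 2. Alpha wins 5–2.
Alpha vs Epsilon: 1+3+1 = 5 for Alpha, 2 for Epsilon — Alpha by 5–2.
Beta vs Delta: Beta preferred on 1+1 = 2 ballots; Delta wins 5–2.
Beta vs Epsilon: Beta preferred on 1 ballot; Epsilon wins 6–1.
Delta vs Epsilon: Delta is ranked higher on 2 ballots, Epsilon on 5. Epsilon wins 5–2.
No project is winless: Zeta beats Delta; Alpha beats Zeta; Beta beats Zeta; Delta beats Beta; Epsilon beats Zeta. There is no Condorcet loser.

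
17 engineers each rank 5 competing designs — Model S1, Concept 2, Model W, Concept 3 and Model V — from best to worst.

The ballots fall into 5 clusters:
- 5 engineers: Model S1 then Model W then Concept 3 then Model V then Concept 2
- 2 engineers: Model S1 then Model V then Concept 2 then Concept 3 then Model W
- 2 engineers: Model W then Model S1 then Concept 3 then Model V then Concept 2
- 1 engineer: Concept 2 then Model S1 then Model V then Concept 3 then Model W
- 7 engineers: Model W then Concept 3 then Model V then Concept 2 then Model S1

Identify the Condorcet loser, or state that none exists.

Concept 2

Head-to-head results (17 engineers):
Model S1 vs Concept 2: Model S1, 9–8.
Model S1–Model W: Model W 9–8.
Model S1 vs Concept 3: Model S1, 10–7.
Model S1–Model V: Model S1 10–7.
Concept 2 vs Model W: Model W, 14–3.
Concept 2 vs Concept 3: Concept 3 wins 14–3.
Concept 2 vs Model V: Model V, 16–1.
Model W vs Concept 3: 14 to 3, Model W.
Model W–Model V: Model W 14–3.
Concept 3 vs Model V: 14 to 3, Concept 3.
Only Concept 2 has no wins; Concept 2 is the Condorcet loser.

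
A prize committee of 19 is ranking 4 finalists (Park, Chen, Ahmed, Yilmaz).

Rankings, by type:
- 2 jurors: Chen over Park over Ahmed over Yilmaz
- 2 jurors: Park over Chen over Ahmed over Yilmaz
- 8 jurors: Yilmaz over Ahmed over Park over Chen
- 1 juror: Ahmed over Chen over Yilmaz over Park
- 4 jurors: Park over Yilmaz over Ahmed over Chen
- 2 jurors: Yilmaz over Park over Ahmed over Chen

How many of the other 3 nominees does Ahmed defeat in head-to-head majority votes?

1

Ahmed against each rival (19 jurors):
Ahmed–Park: Park 10–9.
Ahmed vs Chen: 15 to 4, Ahmed.
Ahmed vs Yilmaz: 2+2+1 = 5 for Ahmed, 14 for Yilmaz — Yilmaz by 14–5.
Ahmed beats Chen; loses to Park, Yilmaz — 1 pairwise win.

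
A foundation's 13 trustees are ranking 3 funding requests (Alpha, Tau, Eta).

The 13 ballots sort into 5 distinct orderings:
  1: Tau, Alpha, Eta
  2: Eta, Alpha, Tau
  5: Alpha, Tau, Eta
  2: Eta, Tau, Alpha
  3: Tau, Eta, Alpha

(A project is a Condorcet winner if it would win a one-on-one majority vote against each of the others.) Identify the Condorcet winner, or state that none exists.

none

Check each pair by majority over 13 ballots:
Alpha vs Tau: Alpha wins 7–6.
Alpha vs Eta: Eta, 7–6.
Tau vs Eta: Tau wins 9–4.
Each project drops at least one matchup (Alpha loses to Eta; Tau loses to Alpha; Eta loses to Tau); the cycle Alpha > Tau > Eta > Alpha rules out a Condorcet winner.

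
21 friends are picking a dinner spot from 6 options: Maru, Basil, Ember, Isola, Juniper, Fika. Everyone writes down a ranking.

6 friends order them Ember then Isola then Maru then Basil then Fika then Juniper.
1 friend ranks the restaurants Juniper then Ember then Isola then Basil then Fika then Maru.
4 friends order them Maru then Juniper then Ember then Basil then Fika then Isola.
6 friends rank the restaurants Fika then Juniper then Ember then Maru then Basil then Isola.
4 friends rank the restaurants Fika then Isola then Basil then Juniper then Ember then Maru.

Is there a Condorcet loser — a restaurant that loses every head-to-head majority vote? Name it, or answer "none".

Pairwise majorities:
Maru vs Basil: 16 to 5, Maru.
Maru–Ember: Ember 17–4.
Maru vs Isola: Maru is ranked higher on 4+6 = 10 ballots, Isola on 11. Isola wins 11–10.
Maru vs Juniper: Maru preferred on 6+4 = 10 ballots; Juniper wins 11–10.
Maru vs Fika: Maru preferred on 6+4 = 10 ballots; Fika wins 11–10.
Basil vs Ember: Basil preferred on 4 ballots; Ember wins 17–4.
Basil vs Isola: Isola, 11–10.
Basil–Juniper: Juniper 11–10.
Basil–Fika: Basil 11–10.
Ember vs Isola: Ember wins 17–4.
Ember–Juniper: Juniper 15–6.
Ember vs Fika: Ember wins 11–10.
Isola vs Juniper: 6+4 = 10 for Isola, 11 for Juniper — Juniper by 11–10.
Isola vs Fika: Fika, 14–7.
Juniper vs Fika: 5 to 16, Fika.
Every restaurant wins at least one matchup (Maru beats Basil; Basil beats Fika; Ember beats Maru; Isola beats Maru; Juniper beats Maru; Fika beats Maru), so there is no Condorcet loser.

none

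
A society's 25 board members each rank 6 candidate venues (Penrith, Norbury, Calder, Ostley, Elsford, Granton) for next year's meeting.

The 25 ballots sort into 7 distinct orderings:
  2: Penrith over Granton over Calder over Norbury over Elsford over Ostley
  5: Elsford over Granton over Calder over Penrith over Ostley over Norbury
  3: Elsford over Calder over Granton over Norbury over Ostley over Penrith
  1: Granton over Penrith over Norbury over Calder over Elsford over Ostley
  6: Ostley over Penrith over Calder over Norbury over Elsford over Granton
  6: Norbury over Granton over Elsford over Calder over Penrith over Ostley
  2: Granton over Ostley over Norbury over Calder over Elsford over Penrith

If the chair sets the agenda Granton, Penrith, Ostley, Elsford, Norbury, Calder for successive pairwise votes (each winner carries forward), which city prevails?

Calder

Round 1: Granton vs Penrith — 17–8, Granton advances.
Round 2: Granton vs Ostley — 19–6, Granton advances.
Round 3: Granton vs Elsford — 11–14, Elsford advances.
Round 4: Elsford vs Norbury — 8–17, Norbury advances.
Round 5: Norbury vs Calder — 9–16, Calder advances.
The agenda winner is Calder.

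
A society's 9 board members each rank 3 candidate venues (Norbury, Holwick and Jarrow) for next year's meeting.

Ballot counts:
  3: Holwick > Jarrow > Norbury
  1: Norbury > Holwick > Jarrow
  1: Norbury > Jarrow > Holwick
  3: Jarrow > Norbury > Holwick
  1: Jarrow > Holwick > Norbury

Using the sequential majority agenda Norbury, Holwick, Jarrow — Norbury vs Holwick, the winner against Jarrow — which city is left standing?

Jarrow

Round 1: Norbury vs Holwick — 5–4, Norbury advances.
Round 2: Norbury vs Jarrow — 2–7, Jarrow advances.
Jarrow survives the agenda.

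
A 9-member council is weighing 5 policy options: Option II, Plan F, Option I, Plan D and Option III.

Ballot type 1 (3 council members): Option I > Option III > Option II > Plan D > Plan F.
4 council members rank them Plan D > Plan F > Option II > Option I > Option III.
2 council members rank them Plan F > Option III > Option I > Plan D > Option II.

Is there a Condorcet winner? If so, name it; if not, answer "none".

none

Head-to-head results (9 council members):
Option II vs Plan F: Plan F, 6–3.
Option II vs Option I: Option I, 5–4.
Option II vs Plan D: Plan D, 6–3.
Option II–Option III: Option III 5–4.
Plan F–Option I: Plan F 6–3.
Plan F–Plan D: Plan D 7–2.
Plan F–Option III: Plan F 6–3.
Option I vs Plan D: Option I wins 5–4.
Option I vs Option III: Option I, 7–2.
Plan D vs Option III: Option III wins 5–4.
No option is unbeaten: Option II loses to Plan F; Plan F loses to Plan D; Option I loses to Plan F; Plan D loses to Option I; Option III loses to Plan F. In particular Plan F > Option I > Plan D > Plan F is a majority cycle — no Condorcet winner exists.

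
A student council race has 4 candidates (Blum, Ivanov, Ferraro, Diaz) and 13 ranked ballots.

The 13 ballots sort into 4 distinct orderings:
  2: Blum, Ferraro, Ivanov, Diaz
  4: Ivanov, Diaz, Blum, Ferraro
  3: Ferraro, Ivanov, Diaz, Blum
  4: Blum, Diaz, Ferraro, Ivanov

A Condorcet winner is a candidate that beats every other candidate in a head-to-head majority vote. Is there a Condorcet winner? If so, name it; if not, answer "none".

none

Check each pair by majority over 13 ballots:
Blum vs Ivanov: Blum preferred on 2+4 = 6 ballots; Ivanov wins 7–6.
Blum vs Ferraro: 10 to 3, Blum.
Blum vs Diaz: Blum preferred on 2+4 = 6 ballots; Diaz wins 7–6.
Ivanov vs Ferraro: 4 for Ivanov, 9 for Ferraro — Ferraro by 9–4.
Ivanov vs Diaz: Ivanov is ranked higher on 2+4+3 = 9 ballots, Diaz on 4. Ivanov wins 9–4.
Ferraro vs Diaz: Ferraro is ranked higher on 2+3 = 5 ballots, Diaz on 8. Diaz wins 8–5.
Every candidate loses at least once (Blum loses to Ivanov; Ivanov loses to Ferraro; Ferraro loses to Blum; Diaz loses to Ivanov). The majority relation contains the cycle Blum → Ferraro → Ivanov → Blum, so there is no Condorcet winner.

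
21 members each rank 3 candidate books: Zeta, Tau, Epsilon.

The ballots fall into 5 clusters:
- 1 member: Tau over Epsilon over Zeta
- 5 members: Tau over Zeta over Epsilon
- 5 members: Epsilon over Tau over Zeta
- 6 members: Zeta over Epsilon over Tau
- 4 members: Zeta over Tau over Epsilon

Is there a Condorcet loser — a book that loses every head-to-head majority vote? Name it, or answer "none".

Head-to-head results (21 members):
Zeta vs Tau: Tau wins 11–10.
Zeta vs Epsilon: Zeta, 15–6.
Tau–Epsilon: Epsilon 11–10.
Every book wins at least one matchup (Zeta beats Epsilon; Tau beats Zeta; Epsilon beats Tau), so there is no Condorcet loser.

none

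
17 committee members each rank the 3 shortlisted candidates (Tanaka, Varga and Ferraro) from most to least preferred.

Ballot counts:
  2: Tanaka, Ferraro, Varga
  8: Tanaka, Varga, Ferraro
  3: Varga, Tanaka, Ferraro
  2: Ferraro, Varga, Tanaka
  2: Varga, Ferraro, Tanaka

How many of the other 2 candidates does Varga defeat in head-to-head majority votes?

Varga against each rival (17 committee members):
Varga–Tanaka: Tanaka 10–7.
Varga vs Ferraro: 8+3+2 = 13 for Varga, 4 for Ferraro — Varga by 13–4.
Varga beats Ferraro; loses to Tanaka — 1 pairwise win.

1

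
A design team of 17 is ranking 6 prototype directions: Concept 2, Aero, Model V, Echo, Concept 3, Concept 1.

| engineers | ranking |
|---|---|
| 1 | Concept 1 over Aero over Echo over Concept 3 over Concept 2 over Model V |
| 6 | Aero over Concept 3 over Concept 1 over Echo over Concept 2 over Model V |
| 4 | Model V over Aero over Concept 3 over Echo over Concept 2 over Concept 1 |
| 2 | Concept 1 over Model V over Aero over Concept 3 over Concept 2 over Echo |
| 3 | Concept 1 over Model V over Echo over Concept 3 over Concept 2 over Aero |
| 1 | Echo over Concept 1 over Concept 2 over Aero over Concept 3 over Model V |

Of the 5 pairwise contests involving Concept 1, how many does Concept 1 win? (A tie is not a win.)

Concept 1 against each rival (17 engineers):
Concept 1 vs Concept 2: Concept 1, 13–4.
Concept 1–Aero: Aero 10–7.
Concept 1 vs Model V: Concept 1, 13–4.
Concept 1 vs Echo: 12 to 5, Concept 1.
Concept 1–Concept 3: Concept 3 10–7.
Concept 1 beats Concept 2, Model V, Echo; loses to Aero, Concept 3 — 3 pairwise wins.

3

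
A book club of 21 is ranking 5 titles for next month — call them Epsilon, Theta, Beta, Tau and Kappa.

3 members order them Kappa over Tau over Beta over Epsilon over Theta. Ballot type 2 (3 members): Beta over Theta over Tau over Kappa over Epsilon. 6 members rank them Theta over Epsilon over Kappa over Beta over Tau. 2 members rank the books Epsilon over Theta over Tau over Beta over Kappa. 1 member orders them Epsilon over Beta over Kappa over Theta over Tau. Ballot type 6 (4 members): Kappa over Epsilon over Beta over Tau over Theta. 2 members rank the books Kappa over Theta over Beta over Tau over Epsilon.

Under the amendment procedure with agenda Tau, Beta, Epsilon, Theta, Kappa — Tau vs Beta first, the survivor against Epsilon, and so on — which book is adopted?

Round 1: Tau vs Beta — 5–16, Beta advances.
Round 2: Beta vs Epsilon — 8–13, Epsilon advances.
Round 3: Epsilon vs Theta — 10–11, Theta advances.
Round 4: Theta vs Kappa — 11–10, Theta advances.
The agenda winner is Theta.

Theta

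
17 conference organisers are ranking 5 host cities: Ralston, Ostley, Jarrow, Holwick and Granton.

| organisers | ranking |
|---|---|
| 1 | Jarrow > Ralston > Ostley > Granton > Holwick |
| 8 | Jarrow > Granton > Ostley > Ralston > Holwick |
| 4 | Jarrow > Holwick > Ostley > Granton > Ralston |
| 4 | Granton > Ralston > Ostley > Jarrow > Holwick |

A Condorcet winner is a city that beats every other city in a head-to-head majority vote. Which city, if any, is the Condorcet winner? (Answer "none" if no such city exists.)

Jarrow

Head-to-head results (17 organisers):
Ralston vs Ostley: Ostley, 12–5.
Ralston–Jarrow: Jarrow 13–4.
Ralston vs Holwick: Ralston wins 13–4.
Ralston vs Granton: Granton wins 16–1.
Ostley–Jarrow: Jarrow 13–4.
Ostley–Holwick: Ostley 13–4.
Ostley vs Granton: Granton wins 12–5.
Jarrow–Holwick: Jarrow 17–0.
Jarrow vs Granton: Jarrow, 13–4.
Holwick vs Granton: Granton wins 13–4.
Only Jarrow has no losses; Jarrow is the Condorcet winner.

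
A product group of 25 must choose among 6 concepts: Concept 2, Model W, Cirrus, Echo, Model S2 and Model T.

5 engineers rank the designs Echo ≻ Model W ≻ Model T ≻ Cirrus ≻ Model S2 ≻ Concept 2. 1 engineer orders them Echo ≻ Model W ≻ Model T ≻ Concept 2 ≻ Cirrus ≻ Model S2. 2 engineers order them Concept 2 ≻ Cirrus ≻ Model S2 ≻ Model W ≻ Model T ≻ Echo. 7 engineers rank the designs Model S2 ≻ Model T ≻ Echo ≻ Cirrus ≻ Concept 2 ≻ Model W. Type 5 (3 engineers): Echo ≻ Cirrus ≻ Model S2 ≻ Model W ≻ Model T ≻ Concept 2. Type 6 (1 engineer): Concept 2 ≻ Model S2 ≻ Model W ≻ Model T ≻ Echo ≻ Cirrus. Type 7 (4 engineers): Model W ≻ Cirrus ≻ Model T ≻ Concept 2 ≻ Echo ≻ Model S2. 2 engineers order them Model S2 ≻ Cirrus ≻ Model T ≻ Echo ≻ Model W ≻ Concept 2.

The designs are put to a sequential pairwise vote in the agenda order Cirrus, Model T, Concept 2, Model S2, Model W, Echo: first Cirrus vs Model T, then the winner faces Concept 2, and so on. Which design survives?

Round 1: Cirrus vs Model T — 11–14, Model T advances.
Round 2: Model T vs Concept 2 — 22–3, Model T advances.
Round 3: Model T vs Model S2 — 10–15, Model S2 advances.
Round 4: Model S2 vs Model W — 15–10, Model S2 advances.
Round 5: Model S2 vs Echo — 12–13, Echo advances.
The agenda winner is Echo.

Echo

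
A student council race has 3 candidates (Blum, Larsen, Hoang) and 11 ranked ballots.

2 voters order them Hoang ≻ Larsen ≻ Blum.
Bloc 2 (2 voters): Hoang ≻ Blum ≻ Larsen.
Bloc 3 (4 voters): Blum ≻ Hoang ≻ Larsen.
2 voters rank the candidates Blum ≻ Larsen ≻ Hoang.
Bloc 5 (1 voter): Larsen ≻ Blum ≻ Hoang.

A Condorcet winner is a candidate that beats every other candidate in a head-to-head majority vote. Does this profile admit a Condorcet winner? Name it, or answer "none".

Blum

Head-to-head results (11 voters):
Blum vs Larsen: Blum wins 8–3.
Blum–Hoang: Blum 7–4.
Larsen–Hoang: Hoang 8–3.
Blum defeats every rival head-to-head and is the Condorcet winner.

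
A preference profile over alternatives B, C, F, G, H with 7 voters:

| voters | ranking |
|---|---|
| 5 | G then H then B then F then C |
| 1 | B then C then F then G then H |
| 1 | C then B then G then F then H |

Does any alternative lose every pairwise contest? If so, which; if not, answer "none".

Head-to-head results (7 voters):
B vs C: B, 6–1.
B vs F: B, 7–0.
B vs G: 1+1 = 2 for B, 5 for G — G by 5–2.
B vs H: 1+1 = 2 for B, 5 for H — H by 5–2.
C vs F: F wins 5–2.
C vs G: G, 5–2.
C vs H: C preferred on 1+1 = 2 ballots; H wins 5–2.
F vs G: 1 to 6, G.
F vs H: 1+1 = 2 for F, 5 for H — H by 5–2.
G–H: G 7–0.
C is beaten in every head-to-head and is the Condorcet loser.

C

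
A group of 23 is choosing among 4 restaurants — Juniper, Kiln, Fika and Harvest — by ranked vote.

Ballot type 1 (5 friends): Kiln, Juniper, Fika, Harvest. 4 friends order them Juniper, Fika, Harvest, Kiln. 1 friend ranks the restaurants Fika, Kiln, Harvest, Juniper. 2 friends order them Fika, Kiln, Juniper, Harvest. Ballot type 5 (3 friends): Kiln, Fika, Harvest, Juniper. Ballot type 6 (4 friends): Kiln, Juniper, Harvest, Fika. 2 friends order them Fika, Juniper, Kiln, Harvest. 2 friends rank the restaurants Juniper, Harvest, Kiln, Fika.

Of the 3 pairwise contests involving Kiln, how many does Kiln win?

Kiln against each rival (23 friends):
Kiln vs Juniper: Kiln wins 15–8.
Kiln vs Fika: 14 to 9, Kiln.
Kiln vs Harvest: Kiln wins 17–6.
Kiln beats Juniper, Fika, Harvest — 3 pairwise wins.

3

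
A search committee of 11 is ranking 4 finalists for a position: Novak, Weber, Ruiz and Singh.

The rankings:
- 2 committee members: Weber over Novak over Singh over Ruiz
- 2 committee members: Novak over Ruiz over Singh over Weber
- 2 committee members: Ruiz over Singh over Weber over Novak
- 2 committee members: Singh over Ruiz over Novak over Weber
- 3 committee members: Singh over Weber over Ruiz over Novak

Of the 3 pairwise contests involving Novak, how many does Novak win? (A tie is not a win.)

Novak against each rival (11 committee members):
Novak vs Weber: Weber wins 7–4.
Novak–Ruiz: Ruiz 7–4.
Novak–Singh: Singh 7–4.
Novak beats no one; loses to Weber, Ruiz, Singh — 0 pairwise wins.

0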